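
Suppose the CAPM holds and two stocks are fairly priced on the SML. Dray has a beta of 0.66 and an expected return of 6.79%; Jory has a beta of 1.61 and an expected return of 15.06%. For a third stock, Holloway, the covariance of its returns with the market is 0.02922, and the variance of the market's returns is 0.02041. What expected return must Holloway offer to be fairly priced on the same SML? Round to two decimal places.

13.51%

MRP = (15.06% − 6.79%) / (1.61 − 0.66) = 8.7053%
R_f = 6.79% − 0.66 × 8.7053% = 1.0445%
β_Holloway = Cov / Var(R_m) = 0.02922 / 0.02041 = 1.4317
E(R_Holloway) = R_f + β × MRP = 1.0445% + 1.4317 × 8.7053% = 13.51%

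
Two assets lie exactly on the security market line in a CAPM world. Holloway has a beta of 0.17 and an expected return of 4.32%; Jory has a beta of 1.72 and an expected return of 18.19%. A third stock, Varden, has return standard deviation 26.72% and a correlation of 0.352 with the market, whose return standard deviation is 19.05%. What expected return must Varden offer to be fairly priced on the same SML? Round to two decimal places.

MRP = (18.19% − 4.32%) / (1.72 − 0.17) = 8.9484%
R_f = 4.32% − 0.17 × 8.9484% = 2.7988%
β_Varden = ρ·σ_i/σ_m = 0.352 × 26.72 / 19.05 = 0.4937
E(R_Varden) = R_f + β × MRP = 2.7988% + 0.4937 × 8.9484% = 7.22%

7.22%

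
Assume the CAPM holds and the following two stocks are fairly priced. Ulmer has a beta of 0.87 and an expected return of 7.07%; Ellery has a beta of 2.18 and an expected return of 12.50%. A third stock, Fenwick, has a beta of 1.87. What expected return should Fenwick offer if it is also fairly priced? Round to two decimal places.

MRP (SML slope) = (12.50% − 7.07%) / (2.18 − 0.87) = 5.43% / 1.31 = 4.1450%
R_f (intercept) = 7.07% − 0.87 × 4.1450% = 3.4639%
E(R_Fenwick) = R_f + β × MRP = 3.4639% + 1.87 × 4.1450% = 11.22%

11.22%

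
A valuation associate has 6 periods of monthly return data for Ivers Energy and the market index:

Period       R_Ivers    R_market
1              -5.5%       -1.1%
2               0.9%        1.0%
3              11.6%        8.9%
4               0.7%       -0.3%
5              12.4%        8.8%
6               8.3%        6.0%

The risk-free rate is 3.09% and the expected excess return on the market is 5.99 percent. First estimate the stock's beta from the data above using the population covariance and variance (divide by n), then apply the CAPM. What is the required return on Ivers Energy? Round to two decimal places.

12.18%

Mean R_i = (-5.5 + 0.9 + 11.6 + 0.7 + 12.4 + 8.3) / 6 = 4.7333%
Mean R_m = (-1.1 + 1.0 + 8.9 − 0.3 + 8.8 + 6.0) / 6 = 3.8833%
Σ(R_i − R̄_i)(R_m − R̄_m) = 158.6133  ⇒  Cov = 158.6133 / 6 = 26.4356
Σ(R_m − R̄_m)² = 104.4683  ⇒  Var(R_m) = 104.4683 / 6 = 17.4114
β = Cov / Var(R_m) = 26.4356 / 17.4114 = 1.5183
E(R) = R_f + β × MRP = 3.09% + 1.5183 × 5.99% = 12.18%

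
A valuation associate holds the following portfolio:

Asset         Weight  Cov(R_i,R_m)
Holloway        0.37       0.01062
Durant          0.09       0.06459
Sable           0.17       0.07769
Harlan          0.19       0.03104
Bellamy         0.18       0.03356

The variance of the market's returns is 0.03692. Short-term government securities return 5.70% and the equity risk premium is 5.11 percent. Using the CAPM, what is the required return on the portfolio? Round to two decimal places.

10.53%

β_Holloway = 0.01062 / 0.03692 = 0.2876
β_Durant = 0.06459 / 0.03692 = 1.7495
β_Sable = 0.07769 / 0.03692 = 2.1043
β_Harlan = 0.03104 / 0.03692 = 0.8407
β_Bellamy = 0.03356 / 0.03692 = 0.9090
β_P = Σ w_i β_i = 0.37×0.2876 + 0.09×1.7495 + 0.17×2.1043 + 0.19×0.8407 + 0.18×0.9090 = 0.9450
E(R_P) = R_f + β_P × MRP = 5.70% + 0.9450 × 5.11% = 10.53%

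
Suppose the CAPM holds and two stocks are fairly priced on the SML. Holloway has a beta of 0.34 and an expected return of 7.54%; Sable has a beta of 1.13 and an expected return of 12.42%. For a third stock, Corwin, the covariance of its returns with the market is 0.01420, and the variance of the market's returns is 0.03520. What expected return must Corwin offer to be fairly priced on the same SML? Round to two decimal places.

MRP = (12.42% − 7.54%) / (1.13 − 0.34) = 6.1772%
R_f = 7.54% − 0.34 × 6.1772% = 5.4398%
β_Corwin = Cov / Var(R_m) = 0.01420 / 0.03520 = 0.4034
E(R_Corwin) = R_f + β × MRP = 5.4398% + 0.4034 × 6.1772% = 7.93%

7.93%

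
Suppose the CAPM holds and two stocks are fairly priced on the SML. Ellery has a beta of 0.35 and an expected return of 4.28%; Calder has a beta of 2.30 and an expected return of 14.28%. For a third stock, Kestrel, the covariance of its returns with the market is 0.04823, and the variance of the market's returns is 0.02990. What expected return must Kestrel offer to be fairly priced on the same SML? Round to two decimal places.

10.76%

MRP = (14.28% − 4.28%) / (2.30 − 0.35) = 5.1282%
R_f = 4.28% − 0.35 × 5.1282% = 2.4851%
β_Kestrel = Cov / Var(R_m) = 0.04823 / 0.02990 = 1.6130
E(R_Kestrel) = R_f + β × MRP = 2.4851% + 1.6130 × 5.1282% = 10.76%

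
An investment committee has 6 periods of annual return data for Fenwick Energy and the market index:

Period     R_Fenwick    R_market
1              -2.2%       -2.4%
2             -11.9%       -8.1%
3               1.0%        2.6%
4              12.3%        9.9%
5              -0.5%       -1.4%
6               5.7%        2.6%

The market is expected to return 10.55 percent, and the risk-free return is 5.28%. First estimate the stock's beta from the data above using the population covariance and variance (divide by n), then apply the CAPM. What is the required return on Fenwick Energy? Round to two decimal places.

12.16%

Mean R_i = (-2.2 − 11.9 + 1.0 + 12.3 − 0.5 + 5.7) / 6 = 0.7333%
Mean R_m = (-2.4 − 8.1 + 2.6 + 9.9 − 1.4 + 2.6) / 6 = 0.5333%
Σ(R_i − R̄_i)(R_m − R̄_m) = 239.2133  ⇒  Cov = 239.2133 / 6 = 39.8689
Σ(R_m − R̄_m)² = 183.1533  ⇒  Var(R_m) = 183.1533 / 6 = 30.5256
β = Cov / Var(R_m) = 39.8689 / 30.5256 = 1.3061
MRP = 10.55% − 5.28% = 5.27%
E(R) = R_f + β × MRP = 5.28% + 1.3061 × 5.27% = 12.16%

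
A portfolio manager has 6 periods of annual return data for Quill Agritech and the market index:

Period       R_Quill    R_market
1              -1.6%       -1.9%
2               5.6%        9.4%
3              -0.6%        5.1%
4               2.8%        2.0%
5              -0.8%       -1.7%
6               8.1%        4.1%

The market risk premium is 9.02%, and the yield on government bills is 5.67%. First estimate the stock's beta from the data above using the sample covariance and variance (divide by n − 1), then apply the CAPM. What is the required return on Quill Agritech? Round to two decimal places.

10.93%

Mean R_i = (-1.6 + 5.6 − 0.6 + 2.8 − 0.8 + 8.1) / 6 = 2.2500%
Mean R_m = (-1.9 + 9.4 + 5.1 + 2.0 − 1.7 + 4.1) / 6 = 2.8333%
Σ(R_i − R̄_i)(R_m − R̄_m) = 54.5400  ⇒  Cov = 54.5400 / 5 = 10.9080
Σ(R_m − R̄_m)² = 93.5133  ⇒  Var(R_m) = 93.5133 / 5 = 18.7027
β = Cov / Var(R_m) = 10.9080 / 18.7027 = 0.5832
E(R) = R_f + β × MRP = 5.67% + 0.5832 × 9.02% = 10.93%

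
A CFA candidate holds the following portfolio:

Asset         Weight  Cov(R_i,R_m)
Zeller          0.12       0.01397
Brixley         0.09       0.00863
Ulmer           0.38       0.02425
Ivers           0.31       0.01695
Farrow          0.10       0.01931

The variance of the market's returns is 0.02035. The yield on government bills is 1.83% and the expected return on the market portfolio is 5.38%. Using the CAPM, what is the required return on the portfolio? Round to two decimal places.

β_Zeller = 0.01397 / 0.02035 = 0.6865
β_Brixley = 0.00863 / 0.02035 = 0.4241
β_Ulmer = 0.02425 / 0.02035 = 1.1916
β_Ivers = 0.01695 / 0.02035 = 0.8329
β_Farrow = 0.01931 / 0.02035 = 0.9489
β_P = Σ w_i β_i = 0.12×0.6865 + 0.09×0.4241 + 0.38×1.1916 + 0.31×0.8329 + 0.10×0.9489 = 0.9264
MRP = 5.38% − 1.83% = 3.55%
E(R_P) = R_f + β_P × MRP = 1.83% + 0.9264 × 3.55% = 5.12%

5.12%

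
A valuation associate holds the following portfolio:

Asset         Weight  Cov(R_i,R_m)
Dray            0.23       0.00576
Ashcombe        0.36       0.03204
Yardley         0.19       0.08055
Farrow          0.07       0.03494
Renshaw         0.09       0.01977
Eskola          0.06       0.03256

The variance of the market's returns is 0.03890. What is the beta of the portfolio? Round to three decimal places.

0.883

β_Dray = 0.00576 / 0.03890 = 0.1481
β_Ashcombe = 0.03204 / 0.03890 = 0.8237
β_Yardley = 0.08055 / 0.03890 = 2.0707
β_Farrow = 0.03494 / 0.03890 = 0.8982
β_Renshaw = 0.01977 / 0.03890 = 0.5082
β_Eskola = 0.03256 / 0.03890 = 0.8370
β_P = Σ w_i β_i = 0.23×0.1481 + 0.36×0.8237 + 0.19×2.0707 + 0.07×0.8982 + 0.09×0.5082 + 0.06×0.8370 = 0.8829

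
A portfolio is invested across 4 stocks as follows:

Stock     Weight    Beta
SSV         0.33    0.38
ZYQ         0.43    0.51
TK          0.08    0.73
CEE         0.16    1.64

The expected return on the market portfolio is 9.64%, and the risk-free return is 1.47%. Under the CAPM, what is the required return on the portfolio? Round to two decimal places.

β_P = Σ w_i β_i = 0.33×0.38 + 0.43×0.51 + 0.08×0.73 + 0.16×1.64 = 0.6655
MRP = 9.64% − 1.47% = 8.17%
E(R_P) = R_f + β_P × MRP = 1.47% + 0.6655 × 8.17% = 6.91%

6.91%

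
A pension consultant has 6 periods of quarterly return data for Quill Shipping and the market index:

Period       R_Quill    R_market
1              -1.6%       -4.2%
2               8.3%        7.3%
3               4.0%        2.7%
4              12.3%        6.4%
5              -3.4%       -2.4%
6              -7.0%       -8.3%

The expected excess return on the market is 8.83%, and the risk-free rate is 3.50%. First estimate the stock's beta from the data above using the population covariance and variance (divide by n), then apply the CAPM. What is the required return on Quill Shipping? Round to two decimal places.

13.54%

Mean R_i = (-1.6 + 8.3 + 4.0 + 12.3 − 3.4 − 7.0) / 6 = 2.1000%
Mean R_m = (-4.2 + 7.3 + 2.7 + 6.4 − 2.4 − 8.3) / 6 = 0.2500%
Σ(R_i − R̄_i)(R_m − R̄_m) = 219.9400  ⇒  Cov = 219.9400 / 6 = 36.6567
Σ(R_m − R̄_m)² = 193.4550  ⇒  Var(R_m) = 193.4550 / 6 = 32.2425
β = Cov / Var(R_m) = 36.6567 / 32.2425 = 1.1369
E(R) = R_f + β × MRP = 3.50% + 1.1369 × 8.83% = 13.54%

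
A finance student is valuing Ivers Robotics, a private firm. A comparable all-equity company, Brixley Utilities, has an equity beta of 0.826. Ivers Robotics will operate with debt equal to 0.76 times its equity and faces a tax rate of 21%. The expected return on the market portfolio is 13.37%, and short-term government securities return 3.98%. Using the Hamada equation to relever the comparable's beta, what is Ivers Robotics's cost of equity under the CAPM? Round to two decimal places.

16.39%

β_L = β_U × [1 + (1 − t)(D/E)] = 0.826 × [1 + (1 − 0.21) × 0.76]
    = 0.826 × [1 + 0.79 × 0.76] = 0.826 × 1.6004 = 1.3219
MRP = 13.37% − 3.98% = 9.39%
E(R) = R_f + β_L × MRP = 3.98% + 1.3219 × 9.39% = 16.39%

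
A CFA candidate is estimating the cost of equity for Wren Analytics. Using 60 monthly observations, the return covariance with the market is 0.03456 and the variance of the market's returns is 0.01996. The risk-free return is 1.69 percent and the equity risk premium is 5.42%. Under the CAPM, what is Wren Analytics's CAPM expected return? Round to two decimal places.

11.07%

β = Cov(R_i, R_m) / Var(R_m) = 0.03456 / 0.01996 = 1.7315
E(R) = R_f + β × MRP = 1.69% + 1.7315 × 5.42% = 11.07%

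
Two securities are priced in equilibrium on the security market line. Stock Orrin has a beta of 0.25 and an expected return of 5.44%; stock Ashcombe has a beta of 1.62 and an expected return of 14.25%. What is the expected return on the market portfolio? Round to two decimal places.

Both satisfy E(R) = R_f + β·MRP, so the slope of the SML is
MRP = (14.25% − 5.44%) / (1.62 − 0.25) = 8.81% / 1.37 = 6.4307%
R_f = E(R_Orrin) − β_Orrin·MRP = 5.44% − 0.25 × 6.4307% = 3.8323%
E(R_m) = R_f + MRP = 3.8323% + 6.4307% = 10.26%

10.26%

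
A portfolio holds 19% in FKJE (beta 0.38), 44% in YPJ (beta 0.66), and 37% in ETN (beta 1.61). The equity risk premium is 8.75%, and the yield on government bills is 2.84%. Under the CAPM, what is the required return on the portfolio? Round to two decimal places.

11.23%

β_P = Σ w_i β_i = 0.19×0.38 + 0.44×0.66 + 0.37×1.61 = 0.9583
E(R_P) = R_f + β_P × MRP = 2.84% + 0.9583 × 8.75% = 11.23%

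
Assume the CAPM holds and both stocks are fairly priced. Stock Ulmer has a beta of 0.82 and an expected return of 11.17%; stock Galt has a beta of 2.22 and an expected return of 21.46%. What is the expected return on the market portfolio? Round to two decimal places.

Both satisfy E(R) = R_f + β·MRP, so the slope of the SML is
MRP = (21.46% − 11.17%) / (2.22 − 0.82) = 10.29% / 1.40 = 7.3500%
R_f = E(R_Ulmer) − β_Ulmer·MRP = 11.17% − 0.82 × 7.3500% = 5.1430%
E(R_m) = R_f + MRP = 5.1430% + 7.3500% = 12.49%

12.49%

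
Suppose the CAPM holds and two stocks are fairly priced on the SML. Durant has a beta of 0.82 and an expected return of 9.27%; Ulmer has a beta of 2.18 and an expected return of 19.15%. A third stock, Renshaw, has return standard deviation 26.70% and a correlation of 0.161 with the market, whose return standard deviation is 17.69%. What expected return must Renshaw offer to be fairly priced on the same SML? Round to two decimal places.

MRP = (19.15% − 9.27%) / (2.18 − 0.82) = 7.2647%
R_f = 9.27% − 0.82 × 7.2647% = 3.3129%
β_Renshaw = ρ·σ_i/σ_m = 0.161 × 26.70 / 17.69 = 0.2430
E(R_Renshaw) = R_f + β × MRP = 3.3129% + 0.2430 × 7.2647% = 5.08%

5.08%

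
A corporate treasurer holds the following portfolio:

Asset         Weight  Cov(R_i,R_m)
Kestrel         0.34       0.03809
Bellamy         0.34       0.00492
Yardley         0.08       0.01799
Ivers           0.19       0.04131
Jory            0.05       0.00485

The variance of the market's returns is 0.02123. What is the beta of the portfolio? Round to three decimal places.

β_Kestrel = 0.03809 / 0.02123 = 1.7942
β_Bellamy = 0.00492 / 0.02123 = 0.2317
β_Yardley = 0.01799 / 0.02123 = 0.8474
β_Ivers = 0.04131 / 0.02123 = 1.9458
β_Jory = 0.00485 / 0.02123 = 0.2285
β_P = Σ w_i β_i = 0.34×1.7942 + 0.34×0.2317 + 0.08×0.8474 + 0.19×1.9458 + 0.05×0.2285 = 1.1377

1.138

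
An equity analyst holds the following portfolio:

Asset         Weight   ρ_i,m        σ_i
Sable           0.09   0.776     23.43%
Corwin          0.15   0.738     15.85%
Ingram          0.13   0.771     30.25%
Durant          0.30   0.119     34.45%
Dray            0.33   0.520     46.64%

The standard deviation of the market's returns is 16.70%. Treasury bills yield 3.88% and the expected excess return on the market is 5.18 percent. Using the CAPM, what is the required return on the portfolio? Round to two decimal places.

8.74%

β_Sable = 0.776 × 23.43% / 16.70% = 1.0887
β_Corwin = 0.738 × 15.85% / 16.70% = 0.7004
β_Ingram = 0.771 × 30.25% / 16.70% = 1.3966
β_Durant = 0.119 × 34.45% / 16.70% = 0.2455
β_Dray = 0.520 × 46.64% / 16.70% = 1.4523
β_P = Σ w_i β_i = 0.09×1.0887 + 0.15×0.7004 + 0.13×1.3966 + 0.30×0.2455 + 0.33×1.4523 = 0.9375
E(R_P) = R_f + β_P × MRP = 3.88% + 0.9375 × 5.18% = 8.74%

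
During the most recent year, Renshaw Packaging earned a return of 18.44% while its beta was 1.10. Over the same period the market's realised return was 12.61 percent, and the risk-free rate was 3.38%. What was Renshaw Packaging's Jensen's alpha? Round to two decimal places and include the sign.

Market excess return = 12.61% − 3.38% = 9.23%
CAPM benchmark = R_f + β(R_m − R_f) = 3.38% + 1.10 × 9.23% = 13.5330%
α = actual − benchmark = 18.44% − 13.5330% = +4.91%

+4.91%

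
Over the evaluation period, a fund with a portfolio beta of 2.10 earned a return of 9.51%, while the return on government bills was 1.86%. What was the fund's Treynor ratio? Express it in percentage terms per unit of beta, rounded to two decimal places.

3.64%

Treynor = (R_P − R_f) / β_P = (9.51% − 1.86%) / 2.1000 = 7.65% / 2.1000 = 3.64%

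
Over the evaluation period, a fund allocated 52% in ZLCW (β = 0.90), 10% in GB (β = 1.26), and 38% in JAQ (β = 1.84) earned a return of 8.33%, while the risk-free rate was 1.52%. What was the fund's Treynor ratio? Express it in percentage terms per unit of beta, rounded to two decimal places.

β_P = 0.52×0.90 + 0.10×1.26 + 0.38×1.84 = 1.2932
Treynor = (R_P − R_f) / β_P = (8.33% − 1.52%) / 1.2932 = 6.81% / 1.2932 = 5.27%

5.27%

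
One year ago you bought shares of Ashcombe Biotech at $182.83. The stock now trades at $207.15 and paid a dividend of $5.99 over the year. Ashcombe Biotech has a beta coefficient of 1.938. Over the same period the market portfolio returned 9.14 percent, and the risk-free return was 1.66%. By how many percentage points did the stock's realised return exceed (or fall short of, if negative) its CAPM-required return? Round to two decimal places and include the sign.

Realised HPR = (P1 + D1 − P0) / P0 = (207.15 + 5.99 − 182.83) / 182.83 = 30.31 / 182.83 = 16.5782%
MRP = 9.14% − 1.66% = 7.48%
CAPM required = R_f + β·MRP = 1.66% + 1.938 × 7.48% = 16.15624%
α = realised − required = 16.5782% − 16.15624% = +0.42%

+0.42%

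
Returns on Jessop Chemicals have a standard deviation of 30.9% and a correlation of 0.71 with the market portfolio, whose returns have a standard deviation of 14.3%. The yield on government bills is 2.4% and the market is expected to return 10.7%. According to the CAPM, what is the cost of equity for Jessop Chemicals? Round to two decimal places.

β = ρ × σ_i / σ_m = 0.71 × 30.9% / 14.3% = 1.5342
MRP = 10.7% − 2.4% = 8.30%
E(R) = 2.4% + 1.5342 × 8.3% = 15.13%

15.13%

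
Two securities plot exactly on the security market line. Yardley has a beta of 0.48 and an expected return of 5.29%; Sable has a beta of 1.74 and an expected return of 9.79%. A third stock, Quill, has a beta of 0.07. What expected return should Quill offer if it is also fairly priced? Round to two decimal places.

MRP (SML slope) = (9.79% − 5.29%) / (1.74 − 0.48) = 4.50% / 1.26 = 3.5714%
R_f (intercept) = 5.29% − 0.48 × 3.5714% = 3.5757%
E(R_Quill) = R_f + β × MRP = 3.5757% + 0.07 × 3.5714% = 3.83%

3.83%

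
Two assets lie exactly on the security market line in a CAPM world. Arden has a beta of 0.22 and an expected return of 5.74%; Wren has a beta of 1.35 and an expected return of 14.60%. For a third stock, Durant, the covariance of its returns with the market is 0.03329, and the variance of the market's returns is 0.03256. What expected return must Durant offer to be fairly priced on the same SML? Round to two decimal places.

12.03%

MRP = (14.60% − 5.74%) / (1.35 − 0.22) = 7.8407%
R_f = 5.74% − 0.22 × 7.8407% = 4.0150%
β_Durant = Cov / Var(R_m) = 0.03329 / 0.03256 = 1.0224
E(R_Durant) = R_f + β × MRP = 4.0150% + 1.0224 × 7.8407% = 12.03%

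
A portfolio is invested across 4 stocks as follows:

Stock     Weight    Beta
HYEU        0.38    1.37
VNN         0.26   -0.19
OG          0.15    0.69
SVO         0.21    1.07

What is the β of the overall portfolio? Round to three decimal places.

0.799

β_P = Σ w_i β_i = 0.38×1.37 + 0.26×-0.19 + 0.15×0.69 + 0.21×1.07 = 0.7994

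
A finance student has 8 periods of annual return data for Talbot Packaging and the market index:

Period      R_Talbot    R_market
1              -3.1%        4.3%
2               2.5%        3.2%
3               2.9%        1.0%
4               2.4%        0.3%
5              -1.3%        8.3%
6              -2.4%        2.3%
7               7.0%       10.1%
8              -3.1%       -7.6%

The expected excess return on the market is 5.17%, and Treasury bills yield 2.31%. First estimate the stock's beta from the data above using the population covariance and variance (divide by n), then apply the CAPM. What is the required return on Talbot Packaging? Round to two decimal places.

3.90%

Mean R_i = (-3.1 + 2.5 + 2.9 + 2.4 − 1.3 − 2.4 + 7.0 − 3.1) / 8 = 0.6125%
Mean R_m = (4.3 + 3.2 + 1.0 + 0.3 + 8.3 + 2.3 + 10.1 − 7.6) / 8 = 2.7375%
Σ(R_i − R̄_i)(R_m − R̄_m) = 62.8263  ⇒  Cov = 62.8263 / 8 = 7.8533
Σ(R_m − R̄_m)² = 203.8188  ⇒  Var(R_m) = 203.8188 / 8 = 25.4774
β = Cov / Var(R_m) = 7.8533 / 25.4774 = 0.3082
E(R) = R_f + β × MRP = 2.31% + 0.3082 × 5.17% = 3.90%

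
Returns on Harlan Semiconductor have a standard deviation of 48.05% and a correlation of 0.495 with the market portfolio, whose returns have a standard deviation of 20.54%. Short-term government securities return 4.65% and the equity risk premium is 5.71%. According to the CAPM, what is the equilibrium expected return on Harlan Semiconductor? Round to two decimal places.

β = ρ × σ_i / σ_m = 0.495 × 48.05% / 20.54% = 1.1580
E(R) = 4.65% + 1.1580 × 5.71% = 11.26%

11.26%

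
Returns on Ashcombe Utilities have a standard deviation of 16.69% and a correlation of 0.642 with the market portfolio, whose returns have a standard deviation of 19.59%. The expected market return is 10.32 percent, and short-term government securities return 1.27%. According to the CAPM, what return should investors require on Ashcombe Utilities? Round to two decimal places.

β = ρ × σ_i / σ_m = 0.642 × 16.69% / 19.59% = 0.5470
MRP = 10.32% − 1.27% = 9.05%
E(R) = 1.27% + 0.5470 × 9.05% = 6.22%

6.22%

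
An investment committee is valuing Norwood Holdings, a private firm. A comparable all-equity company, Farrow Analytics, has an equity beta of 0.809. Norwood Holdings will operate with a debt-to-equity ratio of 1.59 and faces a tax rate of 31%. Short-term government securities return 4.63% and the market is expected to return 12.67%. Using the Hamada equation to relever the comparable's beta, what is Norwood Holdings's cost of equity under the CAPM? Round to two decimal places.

18.27%

β_L = β_U × [1 + (1 − t)(D/E)] = 0.809 × [1 + (1 − 0.31) × 1.59]
    = 0.809 × [1 + 0.69 × 1.59] = 0.809 × 2.0971 = 1.6966
MRP = 12.67% − 4.63% = 8.04%
E(R) = R_f + β_L × MRP = 4.63% + 1.6966 × 8.04% = 18.27%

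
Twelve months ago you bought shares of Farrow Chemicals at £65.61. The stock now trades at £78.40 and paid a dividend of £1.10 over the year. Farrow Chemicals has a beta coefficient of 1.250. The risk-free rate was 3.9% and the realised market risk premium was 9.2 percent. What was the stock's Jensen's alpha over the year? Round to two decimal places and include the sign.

+5.77%

Realised HPR = (P1 + D1 − P0) / P0 = (78.40 + 1.10 − 65.61) / 65.61 = 13.89 / 65.61 = 21.1706%
CAPM required = R_f + β·MRP = 3.9% + 1.250 × 9.2% = 15.4000%
α = realised − required = 21.1706% − 15.4000% = +5.77%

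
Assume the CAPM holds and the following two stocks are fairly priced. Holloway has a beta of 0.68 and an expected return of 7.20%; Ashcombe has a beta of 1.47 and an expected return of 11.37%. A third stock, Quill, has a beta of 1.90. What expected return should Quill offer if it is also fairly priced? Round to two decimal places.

13.64%

MRP (SML slope) = (11.37% − 7.20%) / (1.47 − 0.68) = 4.17% / 0.79 = 5.2785%
R_f (intercept) = 7.20% − 0.68 × 5.2785% = 3.6106%
E(R_Quill) = R_f + β × MRP = 3.6106% + 1.90 × 5.2785% = 13.64%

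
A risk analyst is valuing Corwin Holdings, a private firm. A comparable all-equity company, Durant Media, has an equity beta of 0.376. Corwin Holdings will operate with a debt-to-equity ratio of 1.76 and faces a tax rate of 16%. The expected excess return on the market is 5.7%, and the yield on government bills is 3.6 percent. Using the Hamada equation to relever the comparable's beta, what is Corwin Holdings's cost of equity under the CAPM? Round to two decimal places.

8.91%

β_L = β_U × [1 + (1 − t)(D/E)] = 0.376 × [1 + (1 − 0.16) × 1.76]
    = 0.376 × [1 + 0.84 × 1.76] = 0.376 × 2.4784 = 0.9319
E(R) = R_f + β_L × MRP = 3.6% + 0.9319 × 5.7% = 8.91%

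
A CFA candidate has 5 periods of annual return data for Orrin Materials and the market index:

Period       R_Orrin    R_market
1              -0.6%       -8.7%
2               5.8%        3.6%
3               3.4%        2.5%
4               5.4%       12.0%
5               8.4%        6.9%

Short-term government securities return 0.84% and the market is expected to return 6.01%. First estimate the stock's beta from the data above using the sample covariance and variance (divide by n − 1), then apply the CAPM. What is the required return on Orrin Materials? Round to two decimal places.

2.71%

Mean R_i = (-0.6 + 5.8 + 3.4 + 5.4 + 8.4) / 5 = 4.4800%
Mean R_m = (-8.7 + 3.6 + 2.5 + 12.0 + 6.9) / 5 = 3.2600%
Σ(R_i − R̄_i)(R_m − R̄_m) = 84.3360  ⇒  Cov = 84.3360 / 4 = 21.0840
Σ(R_m − R̄_m)² = 233.3720  ⇒  Var(R_m) = 233.3720 / 4 = 58.3430
β = Cov / Var(R_m) = 21.0840 / 58.3430 = 0.3614
MRP = 6.01% − 0.84% = 5.17%
E(R) = R_f + β × MRP = 0.84% + 0.3614 × 5.17% = 2.71%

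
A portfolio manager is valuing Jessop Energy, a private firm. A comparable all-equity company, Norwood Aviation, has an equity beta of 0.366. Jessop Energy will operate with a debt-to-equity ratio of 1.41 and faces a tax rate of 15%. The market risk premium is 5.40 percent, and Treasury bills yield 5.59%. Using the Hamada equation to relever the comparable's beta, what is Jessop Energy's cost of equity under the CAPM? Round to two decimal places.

9.94%

β_L = β_U × [1 + (1 − t)(D/E)] = 0.366 × [1 + (1 − 0.15) × 1.41]
    = 0.366 × [1 + 0.85 × 1.41] = 0.366 × 2.1985 = 0.8047
E(R) = R_f + β_L × MRP = 5.59% + 0.8047 × 5.40% = 9.94%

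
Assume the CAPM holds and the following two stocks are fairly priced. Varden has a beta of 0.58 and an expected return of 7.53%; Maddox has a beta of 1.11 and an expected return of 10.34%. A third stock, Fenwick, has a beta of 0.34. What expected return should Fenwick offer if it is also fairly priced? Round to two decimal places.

6.26%

MRP (SML slope) = (10.34% − 7.53%) / (1.11 − 0.58) = 2.81% / 0.53 = 5.3019%
R_f (intercept) = 7.53% − 0.58 × 5.3019% = 4.4549%
E(R_Fenwick) = R_f + β × MRP = 4.4549% + 0.34 × 5.3019% = 6.26%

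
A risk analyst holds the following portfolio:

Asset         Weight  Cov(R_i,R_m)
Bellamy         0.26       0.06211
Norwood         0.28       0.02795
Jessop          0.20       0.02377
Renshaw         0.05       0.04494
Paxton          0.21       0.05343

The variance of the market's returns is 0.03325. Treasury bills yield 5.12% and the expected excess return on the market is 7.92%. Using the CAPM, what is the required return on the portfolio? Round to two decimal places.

15.17%

β_Bellamy = 0.06211 / 0.03325 = 1.8680
β_Norwood = 0.02795 / 0.03325 = 0.8406
β_Jessop = 0.02377 / 0.03325 = 0.7149
β_Renshaw = 0.04494 / 0.03325 = 1.3516
β_Paxton = 0.05343 / 0.03325 = 1.6069
β_P = Σ w_i β_i = 0.26×1.8680 + 0.28×0.8406 + 0.20×0.7149 + 0.05×1.3516 + 0.21×1.6069 = 1.2691
E(R_P) = R_f + β_P × MRP = 5.12% + 1.2691 × 7.92% = 15.17%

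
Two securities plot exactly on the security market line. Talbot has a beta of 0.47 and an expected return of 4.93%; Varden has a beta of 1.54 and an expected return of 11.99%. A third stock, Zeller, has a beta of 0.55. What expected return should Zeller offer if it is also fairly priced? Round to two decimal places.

5.46%

MRP (SML slope) = (11.99% − 4.93%) / (1.54 − 0.47) = 7.06% / 1.07 = 6.5981%
R_f (intercept) = 4.93% − 0.47 × 6.5981% = 1.8289%
E(R_Zeller) = R_f + β × MRP = 1.8289% + 0.55 × 6.5981% = 5.46%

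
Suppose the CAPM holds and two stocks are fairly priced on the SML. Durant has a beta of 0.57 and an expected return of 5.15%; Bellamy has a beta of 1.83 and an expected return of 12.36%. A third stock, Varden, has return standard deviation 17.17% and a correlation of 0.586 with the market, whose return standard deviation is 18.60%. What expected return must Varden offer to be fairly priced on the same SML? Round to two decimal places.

4.98%

MRP = (12.36% − 5.15%) / (1.83 − 0.57) = 5.7222%
R_f = 5.15% − 0.57 × 5.7222% = 1.8883%
β_Varden = ρ·σ_i/σ_m = 0.586 × 17.17 / 18.60 = 0.5409
E(R_Varden) = R_f + β × MRP = 1.8883% + 0.5409 × 5.7222% = 4.98%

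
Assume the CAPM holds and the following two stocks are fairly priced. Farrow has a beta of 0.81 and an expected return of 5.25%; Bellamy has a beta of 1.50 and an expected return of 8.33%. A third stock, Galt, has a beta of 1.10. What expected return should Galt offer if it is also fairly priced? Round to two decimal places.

MRP (SML slope) = (8.33% − 5.25%) / (1.50 − 0.81) = 3.08% / 0.69 = 4.4638%
R_f (intercept) = 5.25% − 0.81 × 4.4638% = 1.6343%
E(R_Galt) = R_f + β × MRP = 1.6343% + 1.10 × 4.4638% = 6.54%

6.54%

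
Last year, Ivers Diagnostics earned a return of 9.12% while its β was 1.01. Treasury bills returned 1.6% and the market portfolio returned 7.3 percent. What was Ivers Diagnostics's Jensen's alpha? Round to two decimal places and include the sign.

Market excess return = 7.3% − 1.6% = 5.70%
CAPM benchmark = R_f + β(R_m − R_f) = 1.6% + 1.01 × 5.7% = 7.3570%
α = actual − benchmark = 9.12% − 7.3570% = +1.76%

+1.76%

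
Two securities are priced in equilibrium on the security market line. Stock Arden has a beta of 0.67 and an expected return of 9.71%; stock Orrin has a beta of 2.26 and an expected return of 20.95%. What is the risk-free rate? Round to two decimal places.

Both satisfy E(R) = R_f + β·MRP, so the slope of the SML is
MRP = (20.95% − 9.71%) / (2.26 − 0.67) = 11.24% / 1.59 = 7.0692%
R_f = E(R_Arden) − β_Arden·MRP = 9.71% − 0.67 × 7.0692% = 4.9736%

4.97%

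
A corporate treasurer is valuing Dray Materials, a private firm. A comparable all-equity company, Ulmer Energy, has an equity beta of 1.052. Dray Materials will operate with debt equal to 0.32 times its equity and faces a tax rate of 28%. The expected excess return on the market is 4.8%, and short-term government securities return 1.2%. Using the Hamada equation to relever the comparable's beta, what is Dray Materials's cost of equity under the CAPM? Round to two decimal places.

7.41%

β_L = β_U × [1 + (1 − t)(D/E)] = 1.052 × [1 + (1 − 0.28) × 0.32]
    = 1.052 × [1 + 0.72 × 0.32] = 1.052 × 1.2304 = 1.2944
E(R) = R_f + β_L × MRP = 1.2% + 1.2944 × 4.8% = 7.41%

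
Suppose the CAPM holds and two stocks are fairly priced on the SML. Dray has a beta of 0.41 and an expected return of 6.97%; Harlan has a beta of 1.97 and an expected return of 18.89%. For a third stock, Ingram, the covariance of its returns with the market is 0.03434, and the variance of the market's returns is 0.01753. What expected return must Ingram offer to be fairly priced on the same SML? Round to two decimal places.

18.81%

MRP = (18.89% − 6.97%) / (1.97 − 0.41) = 7.6410%
R_f = 6.97% − 0.41 × 7.6410% = 3.8372%
β_Ingram = Cov / Var(R_m) = 0.03434 / 0.01753 = 1.9589
E(R_Ingram) = R_f + β × MRP = 3.8372% + 1.9589 × 7.6410% = 18.81%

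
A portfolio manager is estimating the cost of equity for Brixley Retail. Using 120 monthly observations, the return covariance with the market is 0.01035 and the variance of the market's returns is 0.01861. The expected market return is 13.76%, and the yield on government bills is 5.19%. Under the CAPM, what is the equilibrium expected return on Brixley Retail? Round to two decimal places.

9.96%

β = Cov(R_i, R_m) / Var(R_m) = 0.01035 / 0.01861 = 0.5562
MRP = 13.76% − 5.19% = 8.57%
E(R) = R_f + β × MRP = 5.19% + 0.5562 × 8.57% = 9.96%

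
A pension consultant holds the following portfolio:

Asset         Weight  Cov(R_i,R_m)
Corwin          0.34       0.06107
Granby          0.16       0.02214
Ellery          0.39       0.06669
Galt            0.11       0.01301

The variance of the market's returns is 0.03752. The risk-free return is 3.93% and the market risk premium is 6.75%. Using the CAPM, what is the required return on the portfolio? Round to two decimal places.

13.24%

β_Corwin = 0.06107 / 0.03752 = 1.6277
β_Granby = 0.02214 / 0.03752 = 0.5901
β_Ellery = 0.06669 / 0.03752 = 1.7775
β_Galt = 0.01301 / 0.03752 = 0.3467
β_P = Σ w_i β_i = 0.34×1.6277 + 0.16×0.5901 + 0.39×1.7775 + 0.11×0.3467 = 1.3792
E(R_P) = R_f + β_P × MRP = 3.93% + 1.3792 × 6.75% = 13.24%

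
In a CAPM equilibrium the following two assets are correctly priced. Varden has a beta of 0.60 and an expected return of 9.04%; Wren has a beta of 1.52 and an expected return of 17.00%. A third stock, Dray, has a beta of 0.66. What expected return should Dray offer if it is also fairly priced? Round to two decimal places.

9.56%

MRP (SML slope) = (17.00% − 9.04%) / (1.52 − 0.60) = 7.96% / 0.92 = 8.6522%
R_f (intercept) = 9.04% − 0.60 × 8.6522% = 3.8487%
E(R_Dray) = R_f + β × MRP = 3.8487% + 0.66 × 8.6522% = 9.56%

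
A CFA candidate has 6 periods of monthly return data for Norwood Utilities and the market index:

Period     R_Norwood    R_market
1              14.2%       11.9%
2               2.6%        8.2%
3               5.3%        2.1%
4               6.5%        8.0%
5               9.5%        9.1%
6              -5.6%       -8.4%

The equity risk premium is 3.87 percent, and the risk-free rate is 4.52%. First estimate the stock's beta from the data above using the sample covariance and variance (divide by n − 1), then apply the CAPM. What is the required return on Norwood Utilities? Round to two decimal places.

Mean R_i = (14.2 + 2.6 + 5.3 + 6.5 + 9.5 − 5.6) / 6 = 5.4167%
Mean R_m = (11.9 + 8.2 + 2.1 + 8.0 + 9.1 − 8.4) / 6 = 5.1500%
Σ(R_i − R̄_i)(R_m − R̄_m) = 219.5450  ⇒  Cov = 219.5450 / 5 = 43.9090
Σ(R_m − R̄_m)² = 271.4950  ⇒  Var(R_m) = 271.4950 / 5 = 54.2990
β = Cov / Var(R_m) = 43.9090 / 54.2990 = 0.8087
E(R) = R_f + β × MRP = 4.52% + 0.8087 × 3.87% = 7.65%

7.65%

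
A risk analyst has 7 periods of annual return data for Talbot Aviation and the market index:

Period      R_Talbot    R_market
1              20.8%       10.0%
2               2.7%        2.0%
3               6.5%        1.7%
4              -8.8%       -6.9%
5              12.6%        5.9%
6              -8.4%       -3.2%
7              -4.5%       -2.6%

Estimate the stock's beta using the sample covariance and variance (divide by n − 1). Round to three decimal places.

1.892

Mean R_i = (20.8 + 2.7 + 6.5 − 8.8 + 12.6 − 8.4 − 4.5) / 7 = 2.9857%
Mean R_m = (10.0 + 2.0 + 1.7 − 6.9 + 5.9 − 3.2 − 2.6) / 7 = 0.9857%
Σ(R_i − R̄_i)(R_m − R̄_m) = 377.4886  ⇒  Cov = 377.4886 / 6 = 62.9148
Σ(R_m − R̄_m)² = 199.5086  ⇒  Var(R_m) = 199.5086 / 6 = 33.2514
β = Cov / Var(R_m) = 62.9148 / 33.2514 = 1.8921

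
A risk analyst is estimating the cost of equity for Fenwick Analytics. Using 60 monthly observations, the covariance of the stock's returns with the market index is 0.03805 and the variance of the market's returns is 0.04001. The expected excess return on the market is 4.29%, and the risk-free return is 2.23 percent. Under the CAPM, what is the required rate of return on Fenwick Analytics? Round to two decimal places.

6.31%

β = Cov(R_i, R_m) / Var(R_m) = 0.03805 / 0.04001 = 0.9510
E(R) = R_f + β × MRP = 2.23% + 0.9510 × 4.29% = 6.31%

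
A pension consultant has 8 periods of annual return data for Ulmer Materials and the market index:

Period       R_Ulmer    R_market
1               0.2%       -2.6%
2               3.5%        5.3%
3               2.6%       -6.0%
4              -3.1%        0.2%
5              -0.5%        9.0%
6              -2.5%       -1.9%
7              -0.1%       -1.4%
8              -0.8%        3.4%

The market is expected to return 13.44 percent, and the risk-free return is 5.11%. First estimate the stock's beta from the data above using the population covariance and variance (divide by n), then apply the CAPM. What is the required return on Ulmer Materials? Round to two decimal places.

Mean R_i = (0.2 + 3.5 + 2.6 − 3.1 − 0.5 − 2.5 − 0.1 − 0.8) / 8 = -0.0875%
Mean R_m = (-2.6 + 5.3 − 6.0 + 0.2 + 9.0 − 1.9 − 1.4 + 3.4) / 8 = 0.7500%
Σ(R_i − R̄_i)(R_m − R̄_m) = 0.0050  ⇒  Cov = 0.0050 / 8 = 0.0006
Σ(R_m − R̄_m)² = 164.5200  ⇒  Var(R_m) = 164.5200 / 8 = 20.5650
β = Cov / Var(R_m) = 0.0006 / 20.5650 = 0.0000
MRP = 13.44% − 5.11% = 8.33%
E(R) = R_f + β × MRP = 5.11% + 0.0000 × 8.33% = 5.11%

5.11%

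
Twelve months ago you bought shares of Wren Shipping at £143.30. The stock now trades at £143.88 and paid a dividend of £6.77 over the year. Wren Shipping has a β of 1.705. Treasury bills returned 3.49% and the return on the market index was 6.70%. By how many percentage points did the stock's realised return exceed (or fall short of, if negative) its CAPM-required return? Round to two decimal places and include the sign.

-3.83%

Realised HPR = (P1 + D1 − P0) / P0 = (143.88 + 6.77 − 143.30) / 143.30 = 7.35 / 143.30 = 5.1291%
MRP = 6.70% − 3.49% = 3.21%
CAPM required = R_f + β·MRP = 3.49% + 1.705 × 3.21% = 8.96305%
α = realised − required = 5.1291% − 8.96305% = -3.83%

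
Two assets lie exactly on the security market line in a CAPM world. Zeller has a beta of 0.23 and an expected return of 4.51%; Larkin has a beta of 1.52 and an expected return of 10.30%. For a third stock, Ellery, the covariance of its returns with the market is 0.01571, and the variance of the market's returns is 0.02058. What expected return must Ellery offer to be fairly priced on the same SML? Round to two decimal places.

MRP = (10.30% − 4.51%) / (1.52 − 0.23) = 4.4884%
R_f = 4.51% − 0.23 × 4.4884% = 3.4777%
β_Ellery = Cov / Var(R_m) = 0.01571 / 0.02058 = 0.7634
E(R_Ellery) = R_f + β × MRP = 3.4777% + 0.7634 × 4.4884% = 6.90%

6.90%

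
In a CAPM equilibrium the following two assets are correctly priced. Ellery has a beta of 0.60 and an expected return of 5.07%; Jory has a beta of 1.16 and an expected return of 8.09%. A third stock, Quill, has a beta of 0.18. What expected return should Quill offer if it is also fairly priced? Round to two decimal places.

2.81%

MRP (SML slope) = (8.09% − 5.07%) / (1.16 − 0.60) = 3.02% / 0.56 = 5.3929%
R_f (intercept) = 5.07% − 0.60 × 5.3929% = 1.8343%
E(R_Quill) = R_f + β × MRP = 1.8343% + 0.18 × 5.3929% = 2.81%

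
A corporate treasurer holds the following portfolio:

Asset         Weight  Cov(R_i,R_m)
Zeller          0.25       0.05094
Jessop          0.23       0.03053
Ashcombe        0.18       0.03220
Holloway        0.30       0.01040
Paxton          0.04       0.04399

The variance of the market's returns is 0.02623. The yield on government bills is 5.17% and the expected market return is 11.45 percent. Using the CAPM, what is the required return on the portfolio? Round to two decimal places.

β_Zeller = 0.05094 / 0.02623 = 1.9421
β_Jessop = 0.03053 / 0.02623 = 1.1639
β_Ashcombe = 0.03220 / 0.02623 = 1.2276
β_Holloway = 0.01040 / 0.02623 = 0.3965
β_Paxton = 0.04399 / 0.02623 = 1.6771
β_P = Σ w_i β_i = 0.25×1.9421 + 0.23×1.1639 + 0.18×1.2276 + 0.30×0.3965 + 0.04×1.6771 = 1.1602
MRP = 11.45% − 5.17% = 6.28%
E(R_P) = R_f + β_P × MRP = 5.17% + 1.1602 × 6.28% = 12.46%

12.46%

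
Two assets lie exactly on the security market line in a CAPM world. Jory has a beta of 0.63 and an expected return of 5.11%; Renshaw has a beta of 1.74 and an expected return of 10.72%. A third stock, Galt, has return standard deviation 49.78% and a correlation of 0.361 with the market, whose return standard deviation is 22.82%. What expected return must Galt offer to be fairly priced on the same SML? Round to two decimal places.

MRP = (10.72% − 5.11%) / (1.74 − 0.63) = 5.0541%
R_f = 5.11% − 0.63 × 5.0541% = 1.9259%
β_Galt = ρ·σ_i/σ_m = 0.361 × 49.78 / 22.82 = 0.7875
E(R_Galt) = R_f + β × MRP = 1.9259% + 0.7875 × 5.0541% = 5.91%

5.91%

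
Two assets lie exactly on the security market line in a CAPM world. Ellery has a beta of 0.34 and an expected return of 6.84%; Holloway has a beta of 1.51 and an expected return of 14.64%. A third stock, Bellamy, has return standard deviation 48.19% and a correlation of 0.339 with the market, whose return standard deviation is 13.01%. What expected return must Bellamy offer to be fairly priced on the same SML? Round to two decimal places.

12.94%

MRP = (14.64% − 6.84%) / (1.51 − 0.34) = 6.6667%
R_f = 6.84% − 0.34 × 6.6667% = 4.5733%
β_Bellamy = ρ·σ_i/σ_m = 0.339 × 48.19 / 13.01 = 1.2557
E(R_Bellamy) = R_f + β × MRP = 4.5733% + 1.2557 × 6.6667% = 12.94%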